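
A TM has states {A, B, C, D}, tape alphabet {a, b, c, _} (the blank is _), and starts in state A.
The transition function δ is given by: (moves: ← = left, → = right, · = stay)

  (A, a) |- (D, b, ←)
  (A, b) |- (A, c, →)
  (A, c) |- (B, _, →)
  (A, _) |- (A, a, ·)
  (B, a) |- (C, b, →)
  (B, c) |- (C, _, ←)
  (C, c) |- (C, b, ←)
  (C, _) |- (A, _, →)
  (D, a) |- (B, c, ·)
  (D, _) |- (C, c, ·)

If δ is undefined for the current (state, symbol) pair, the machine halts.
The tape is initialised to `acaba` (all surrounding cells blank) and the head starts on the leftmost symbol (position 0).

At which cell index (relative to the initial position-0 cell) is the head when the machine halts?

state=A head=0 tape=__[a]caba   (A,a)→(D,b,←)
state=D head=-1 tape=_[_]bcaba   (D,_)→(C,c,·)
state=C head=-1 tape=_[c]bcaba   (C,c)→(C,b,←)
state=C head=-2 tape=[_]bbcaba   (C,_)→(A,_,→)
state=A head=-1 tape=_[b]bcaba   (A,b)→(A,c,→)
state=A head=0 tape=_c[b]caba   (A,b)→(A,c,→)
state=A head=1 tape=_cc[c]aba   (A,c)→(B,_,→)
state=B head=2 tape=_cc_[a]ba   (B,a)→(C,b,→)
state=C head=3 tape=_cc_b[b]a
At halt the head is at cell 3.

3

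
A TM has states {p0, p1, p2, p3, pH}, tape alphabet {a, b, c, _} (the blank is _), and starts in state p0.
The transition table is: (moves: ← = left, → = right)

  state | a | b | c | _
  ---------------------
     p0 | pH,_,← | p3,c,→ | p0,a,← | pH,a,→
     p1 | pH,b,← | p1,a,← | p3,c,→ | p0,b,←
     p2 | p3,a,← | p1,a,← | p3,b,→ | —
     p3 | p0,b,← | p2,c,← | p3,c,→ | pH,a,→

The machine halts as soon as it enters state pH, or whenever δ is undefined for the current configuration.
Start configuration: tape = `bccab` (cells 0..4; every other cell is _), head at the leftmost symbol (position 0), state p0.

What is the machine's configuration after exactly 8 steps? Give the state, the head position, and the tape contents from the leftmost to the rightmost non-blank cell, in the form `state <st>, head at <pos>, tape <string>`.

state pH, head at 0, tape aaaabb

state=p0 head=0 tape=_[b]ccab   (p0,b)→(p3,c,→)
state=p3 head=1 tape=_c[c]cab   (p3,c)→(p3,c,→)
state=p3 head=2 tape=_cc[c]ab   (p3,c)→(p3,c,→)
state=p3 head=3 tape=_ccc[a]b   (p3,a)→(p0,b,←)
state=p0 head=2 tape=_cc[c]bb   (p0,c)→(p0,a,←)
state=p0 head=1 tape=_c[c]abb   (p0,c)→(p0,a,←)
state=p0 head=0 tape=_[c]aabb   (p0,c)→(p0,a,←)
state=p0 head=-1 tape=[_]aaabb   (p0,_)→(pH,a,→)
state=pH head=0 tape=a[a]aabb
After 8 steps: state pH, head at 0, tape aaaabb.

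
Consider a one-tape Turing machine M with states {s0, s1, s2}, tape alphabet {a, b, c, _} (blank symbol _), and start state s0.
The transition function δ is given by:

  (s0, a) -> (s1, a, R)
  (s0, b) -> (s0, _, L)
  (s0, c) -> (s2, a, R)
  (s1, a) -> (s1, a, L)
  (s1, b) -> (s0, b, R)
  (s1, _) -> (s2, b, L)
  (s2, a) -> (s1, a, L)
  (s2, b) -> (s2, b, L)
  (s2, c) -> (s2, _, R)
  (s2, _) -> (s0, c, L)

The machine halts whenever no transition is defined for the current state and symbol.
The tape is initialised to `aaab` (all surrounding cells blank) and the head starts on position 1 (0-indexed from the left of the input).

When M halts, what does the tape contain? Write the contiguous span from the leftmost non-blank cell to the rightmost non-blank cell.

cbaaab

s0 | ___a[a]ab   read a → write a, move R, go to s1
s1 | ___aa[a]b   read a → write a, move L, go to s1
s1 | ___a[a]ab   read a → write a, move L, go to s1
s1 | ___[a]aab   read a → write a, move L, go to s1
s1 | __[_]aaab   read _ → write b, move L, go to s2
s2 | _[_]baaab   read _ → write c, move L, go to s0
s0 | [_]cbaaab
The non-blank tape span at halt is cbaaab.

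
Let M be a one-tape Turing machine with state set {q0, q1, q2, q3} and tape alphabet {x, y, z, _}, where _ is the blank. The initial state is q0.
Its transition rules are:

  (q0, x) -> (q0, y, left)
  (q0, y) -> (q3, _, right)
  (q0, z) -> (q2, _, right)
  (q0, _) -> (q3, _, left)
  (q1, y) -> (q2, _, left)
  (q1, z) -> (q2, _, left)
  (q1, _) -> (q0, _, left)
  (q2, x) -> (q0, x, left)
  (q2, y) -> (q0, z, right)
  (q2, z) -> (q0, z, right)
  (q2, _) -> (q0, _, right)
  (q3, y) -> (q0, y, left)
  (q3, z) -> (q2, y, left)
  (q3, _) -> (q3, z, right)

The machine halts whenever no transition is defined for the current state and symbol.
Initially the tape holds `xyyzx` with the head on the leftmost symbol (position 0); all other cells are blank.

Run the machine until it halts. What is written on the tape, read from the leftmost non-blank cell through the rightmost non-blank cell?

z____zx

q0 | __[x]yyzx   read x → write y, move left, go to q0
q0 | _[_]yyyzx   read _ → write _, move left, go to q3
q3 | [_]_yyyzx   read _ → write z, move right, go to q3
q3 | z[_]yyyzx   read _ → write z, move right, go to q3
q3 | zz[y]yyzx   read y → write y, move left, go to q0
q0 | z[z]yyyzx   read z → write _, move right, go to q2
q2 | z_[y]yyzx   read y → write z, move right, go to q0
q0 | z_z[y]yzx   read y → write _, move right, go to q3
q3 | z_z_[y]zx   read y → write y, move left, go to q0
q0 | z_z[_]yzx   read _ → write _, move left, go to q3
q3 | z_[z]_yzx   read z → write y, move left, go to q2
q2 | z[_]y_yzx   read _ → write _, move right, go to q0
q0 | z_[y]_yzx   read y → write _, move right, go to q3
q3 | z__[_]yzx   read _ → write z, move right, go to q3
q3 | z__z[y]zx   read y → write y, move left, go to q0
q0 | z__[z]yzx   read z → write _, move right, go to q2
q2 | z___[y]zx   read y → write z, move right, go to q0
q0 | z___z[z]x   read z → write _, move right, go to q2
q2 | z___z_[x]   read x → write x, move left, go to q0
q0 | z___z[_]x   read _ → write _, move left, go to q3
q3 | z___[z]_x   read z → write y, move left, go to q2
q2 | z__[_]y_x   read _ → write _, move right, go to q0
q0 | z___[y]_x   read y → write _, move right, go to q3
q3 | z____[_]x   read _ → write z, move right, go to q3
q3 | z____z[x]
The non-blank tape span at halt is z____zx.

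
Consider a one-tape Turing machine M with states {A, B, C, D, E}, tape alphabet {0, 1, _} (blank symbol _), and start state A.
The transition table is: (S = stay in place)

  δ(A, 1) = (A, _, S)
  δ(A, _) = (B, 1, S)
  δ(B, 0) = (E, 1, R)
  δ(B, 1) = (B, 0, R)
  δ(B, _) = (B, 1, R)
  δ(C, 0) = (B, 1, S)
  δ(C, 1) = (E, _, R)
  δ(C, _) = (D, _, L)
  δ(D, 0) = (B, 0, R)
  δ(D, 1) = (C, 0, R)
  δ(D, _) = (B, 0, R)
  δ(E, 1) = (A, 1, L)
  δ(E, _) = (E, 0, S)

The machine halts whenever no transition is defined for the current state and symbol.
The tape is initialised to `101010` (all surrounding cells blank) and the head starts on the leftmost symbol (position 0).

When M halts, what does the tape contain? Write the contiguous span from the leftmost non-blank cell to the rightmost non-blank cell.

0000010

state=A head=0 tape=[1]01010_   (A,1)→(A,_,S)
state=A head=0 tape=[_]01010_   (A,_)→(B,1,S)
state=B head=0 tape=[1]01010_   (B,1)→(B,0,R)
state=B head=1 tape=0[0]1010_   (B,0)→(E,1,R)
state=E head=2 tape=01[1]010_   (E,1)→(A,1,L)
state=A head=1 tape=0[1]1010_   (A,1)→(A,_,S)
state=A head=1 tape=0[_]1010_   (A,_)→(B,1,S)
state=B head=1 tape=0[1]1010_   (B,1)→(B,0,R)
state=B head=2 tape=00[1]010_   (B,1)→(B,0,R)
state=B head=3 tape=000[0]10_   (B,0)→(E,1,R)
state=E head=4 tape=0001[1]0_   (E,1)→(A,1,L)
state=A head=3 tape=000[1]10_   (A,1)→(A,_,S)
state=A head=3 tape=000[_]10_   (A,_)→(B,1,S)
state=B head=3 tape=000[1]10_   (B,1)→(B,0,R)
state=B head=4 tape=0000[1]0_   (B,1)→(B,0,R)
state=B head=5 tape=00000[0]_   (B,0)→(E,1,R)
state=E head=6 tape=000001[_]   (E,_)→(E,0,S)
state=E head=6 tape=000001[0]
The non-blank tape span at halt is 0000010.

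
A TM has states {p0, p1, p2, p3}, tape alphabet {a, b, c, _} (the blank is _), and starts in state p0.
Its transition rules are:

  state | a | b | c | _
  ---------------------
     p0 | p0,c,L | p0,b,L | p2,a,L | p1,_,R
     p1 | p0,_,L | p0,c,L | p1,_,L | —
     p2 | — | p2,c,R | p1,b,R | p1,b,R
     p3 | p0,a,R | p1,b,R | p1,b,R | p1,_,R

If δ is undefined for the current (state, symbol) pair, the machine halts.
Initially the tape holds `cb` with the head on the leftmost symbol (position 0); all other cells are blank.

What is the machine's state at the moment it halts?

p1

p0 | __[c]b   read c → write a, move L, go to p2
p2 | _[_]ab   read _ → write b, move R, go to p1
p1 | _b[a]b   read a → write _, move L, go to p0
p0 | _[b]_b   read b → write b, move L, go to p0
p0 | [_]b_b   read _ → write _, move R, go to p1
p1 | _[b]_b   read b → write c, move L, go to p0
p0 | [_]c_b   read _ → write _, move R, go to p1
p1 | _[c]_b   read c → write _, move L, go to p1
p1 | [_]__b
No transition is defined for (p1, _); M halts in state p1.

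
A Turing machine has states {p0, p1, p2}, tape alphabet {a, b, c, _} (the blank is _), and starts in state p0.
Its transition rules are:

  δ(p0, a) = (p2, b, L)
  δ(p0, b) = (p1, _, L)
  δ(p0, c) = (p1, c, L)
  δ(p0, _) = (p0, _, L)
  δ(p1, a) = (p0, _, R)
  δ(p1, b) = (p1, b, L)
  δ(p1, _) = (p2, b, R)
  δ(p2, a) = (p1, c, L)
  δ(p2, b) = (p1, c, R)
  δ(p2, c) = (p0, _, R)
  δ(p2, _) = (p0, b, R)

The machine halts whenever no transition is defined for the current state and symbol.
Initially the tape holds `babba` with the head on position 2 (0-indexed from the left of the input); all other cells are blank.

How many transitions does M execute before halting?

p0 | __ba[b]ba   read b → write _, move L, go to p1
p1 | __b[a]_ba   read a → write _, move R, go to p0
p0 | __b_[_]ba   read _ → write _, move L, go to p0
p0 | __b[_]_ba   read _ → write _, move L, go to p0
p0 | __[b]__ba   read b → write _, move L, go to p1
p1 | _[_]___ba   read _ → write b, move R, go to p2
p2 | _b[_]__ba   read _ → write b, move R, go to p0
p0 | _bb[_]_ba   read _ → write _, move L, go to p0
p0 | _b[b]__ba   read b → write _, move L, go to p1
p1 | _[b]___ba   read b → write b, move L, go to p1
p1 | [_]b___ba   read _ → write b, move R, go to p2
p2 | b[b]___ba   read b → write c, move R, go to p1
p1 | bc[_]__ba   read _ → write b, move R, go to p2
p2 | bcb[_]_ba   read _ → write b, move R, go to p0
p0 | bcbb[_]ba   read _ → write _, move L, go to p0
p0 | bcb[b]_ba   read b → write _, move L, go to p1
p1 | bc[b]__ba   read b → write b, move L, go to p1
p1 | b[c]b__ba
M halts after 17 transitions.

17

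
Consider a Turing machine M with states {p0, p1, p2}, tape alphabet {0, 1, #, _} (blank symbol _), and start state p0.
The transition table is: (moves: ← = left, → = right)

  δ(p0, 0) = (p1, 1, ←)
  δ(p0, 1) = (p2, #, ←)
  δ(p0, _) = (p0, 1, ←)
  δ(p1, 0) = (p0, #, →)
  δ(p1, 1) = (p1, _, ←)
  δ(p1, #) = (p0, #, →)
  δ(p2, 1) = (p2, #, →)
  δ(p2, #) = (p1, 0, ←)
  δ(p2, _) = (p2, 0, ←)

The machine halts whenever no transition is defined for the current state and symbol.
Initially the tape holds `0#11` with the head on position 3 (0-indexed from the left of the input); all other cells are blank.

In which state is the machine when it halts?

p0 | _0#1[1]   read 1 → write #, move ←, go to p2
p2 | _0#[1]#   read 1 → write #, move →, go to p2
p2 | _0##[#]   read # → write 0, move ←, go to p1
p1 | _0#[#]0   read # → write #, move →, go to p0
p0 | _0##[0]   read 0 → write 1, move ←, go to p1
p1 | _0#[#]1   read # → write #, move →, go to p0
p0 | _0##[1]   read 1 → write #, move ←, go to p2
p2 | _0#[#]#   read # → write 0, move ←, go to p1
p1 | _0[#]0#   read # → write #, move →, go to p0
p0 | _0#[0]#   read 0 → write 1, move ←, go to p1
p1 | _0[#]1#   read # → write #, move →, go to p0
p0 | _0#[1]#   read 1 → write #, move ←, go to p2
p2 | _0[#]##   read # → write 0, move ←, go to p1
p1 | _[0]0##   read 0 → write #, move →, go to p0
p0 | _#[0]##   read 0 → write 1, move ←, go to p1
p1 | _[#]1##   read # → write #, move →, go to p0
p0 | _#[1]##   read 1 → write #, move ←, go to p2
p2 | _[#]###   read # → write 0, move ←, go to p1
p1 | [_]0###
No transition is defined for (p1, _); M halts in state p1.

p1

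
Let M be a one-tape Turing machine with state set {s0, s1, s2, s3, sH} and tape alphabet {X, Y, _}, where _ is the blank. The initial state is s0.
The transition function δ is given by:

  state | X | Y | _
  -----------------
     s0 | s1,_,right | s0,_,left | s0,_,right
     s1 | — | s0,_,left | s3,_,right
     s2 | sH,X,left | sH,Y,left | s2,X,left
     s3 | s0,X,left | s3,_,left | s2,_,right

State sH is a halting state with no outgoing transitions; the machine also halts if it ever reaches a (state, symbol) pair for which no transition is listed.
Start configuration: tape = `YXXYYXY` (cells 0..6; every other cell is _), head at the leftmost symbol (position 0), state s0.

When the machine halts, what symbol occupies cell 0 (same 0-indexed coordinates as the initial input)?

state=s0 head=0 tape=_[Y]XXYYXY   (s0,Y)→(s0,_,left)
state=s0 head=-1 tape=[_]_XXYYXY   (s0,_)→(s0,_,right)
state=s0 head=0 tape=_[_]XXYYXY   (s0,_)→(s0,_,right)
state=s0 head=1 tape=__[X]XYYXY   (s0,X)→(s1,_,right)
state=s1 head=2 tape=___[X]YYXY
Cell 0 holds _ when M halts.

_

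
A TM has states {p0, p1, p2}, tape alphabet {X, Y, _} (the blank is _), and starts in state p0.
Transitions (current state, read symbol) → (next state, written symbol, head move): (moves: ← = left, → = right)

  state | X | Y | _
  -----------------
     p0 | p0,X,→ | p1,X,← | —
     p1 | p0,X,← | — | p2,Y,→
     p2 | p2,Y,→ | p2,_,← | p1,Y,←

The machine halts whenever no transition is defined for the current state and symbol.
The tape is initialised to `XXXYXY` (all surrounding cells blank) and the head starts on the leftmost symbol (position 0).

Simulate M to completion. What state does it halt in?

p0 | [X]XXYXY_   read X → write X, move →, go to p0
p0 | X[X]XYXY_   read X → write X, move →, go to p0
p0 | XX[X]YXY_   read X → write X, move →, go to p0
p0 | XXX[Y]XY_   read Y → write X, move ←, go to p1
p1 | XX[X]XXY_   read X → write X, move ←, go to p0
p0 | X[X]XXXY_   read X → write X, move →, go to p0
p0 | XX[X]XXY_   read X → write X, move →, go to p0
p0 | XXX[X]XY_   read X → write X, move →, go to p0
p0 | XXXX[X]Y_   read X → write X, move →, go to p0
p0 | XXXXX[Y]_   read Y → write X, move ←, go to p1
p1 | XXXX[X]X_   read X → write X, move ←, go to p0
p0 | XXX[X]XX_   read X → write X, move →, go to p0
p0 | XXXX[X]X_   read X → write X, move →, go to p0
p0 | XXXXX[X]_   read X → write X, move →, go to p0
p0 | XXXXXX[_]
No transition is defined for (p0, _); M halts in state p0.

p0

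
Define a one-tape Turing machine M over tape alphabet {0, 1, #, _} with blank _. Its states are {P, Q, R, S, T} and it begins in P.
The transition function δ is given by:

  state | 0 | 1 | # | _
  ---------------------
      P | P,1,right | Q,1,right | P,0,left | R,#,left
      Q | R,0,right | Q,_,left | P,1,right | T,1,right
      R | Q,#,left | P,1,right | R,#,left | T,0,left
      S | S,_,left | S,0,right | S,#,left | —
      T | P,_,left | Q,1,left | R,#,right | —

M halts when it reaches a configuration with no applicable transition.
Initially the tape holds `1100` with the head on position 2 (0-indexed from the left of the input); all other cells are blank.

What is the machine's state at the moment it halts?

T

P | 11[0]0___   read 0 → write 1, move right, go to P
P | 111[0]___   read 0 → write 1, move right, go to P
P | 1111[_]__   read _ → write #, move left, go to R
R | 111[1]#__   read 1 → write 1, move right, go to P
P | 1111[#]__   read # → write 0, move left, go to P
P | 111[1]0__   read 1 → write 1, move right, go to Q
Q | 1111[0]__   read 0 → write 0, move right, go to R
R | 11110[_]_   read _ → write 0, move left, go to T
T | 1111[0]0_   read 0 → write _, move left, go to P
P | 111[1]_0_   read 1 → write 1, move right, go to Q
Q | 1111[_]0_   read _ → write 1, move right, go to T
T | 11111[0]_   read 0 → write _, move left, go to P
P | 1111[1]__   read 1 → write 1, move right, go to Q
Q | 11111[_]_   read _ → write 1, move right, go to T
T | 111111[_]
No transition is defined for (T, _); M halts in state T.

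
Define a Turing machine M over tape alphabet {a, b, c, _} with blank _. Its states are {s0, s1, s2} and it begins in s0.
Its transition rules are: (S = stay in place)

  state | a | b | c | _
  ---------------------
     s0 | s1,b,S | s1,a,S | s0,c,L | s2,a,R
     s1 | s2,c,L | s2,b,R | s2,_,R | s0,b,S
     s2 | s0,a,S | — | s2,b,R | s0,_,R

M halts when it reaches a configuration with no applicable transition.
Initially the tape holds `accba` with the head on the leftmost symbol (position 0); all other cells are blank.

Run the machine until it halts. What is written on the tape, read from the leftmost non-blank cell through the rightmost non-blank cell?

bbbba

s0 | [a]ccba   read a → write b, move S, go to s1
s1 | [b]ccba   read b → write b, move R, go to s2
s2 | b[c]cba   read c → write b, move R, go to s2
s2 | bb[c]ba   read c → write b, move R, go to s2
s2 | bbb[b]a
The non-blank tape span at halt is bbbba.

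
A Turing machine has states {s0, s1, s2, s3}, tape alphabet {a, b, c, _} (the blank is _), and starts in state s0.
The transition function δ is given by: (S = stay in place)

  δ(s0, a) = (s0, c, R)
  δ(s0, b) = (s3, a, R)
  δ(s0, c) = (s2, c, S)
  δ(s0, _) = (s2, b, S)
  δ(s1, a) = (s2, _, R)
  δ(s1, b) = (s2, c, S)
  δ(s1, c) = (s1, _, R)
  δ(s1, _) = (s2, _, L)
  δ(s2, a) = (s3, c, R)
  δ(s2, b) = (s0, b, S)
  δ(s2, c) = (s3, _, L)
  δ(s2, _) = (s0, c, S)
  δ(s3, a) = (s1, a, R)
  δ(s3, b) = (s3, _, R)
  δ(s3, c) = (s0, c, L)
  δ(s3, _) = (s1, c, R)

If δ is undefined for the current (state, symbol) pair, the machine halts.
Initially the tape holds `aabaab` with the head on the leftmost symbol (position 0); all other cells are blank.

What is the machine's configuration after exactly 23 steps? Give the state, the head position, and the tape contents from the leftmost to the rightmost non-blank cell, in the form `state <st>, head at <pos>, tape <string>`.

state s2, head at 5, tape ccaacc

state=s0 head=0 tape=[a]abaab__   (s0,a)→(s0,c,R)
state=s0 head=1 tape=c[a]baab__   (s0,a)→(s0,c,R)
state=s0 head=2 tape=cc[b]aab__   (s0,b)→(s3,a,R)
state=s3 head=3 tape=cca[a]ab__   (s3,a)→(s1,a,R)
state=s1 head=4 tape=ccaa[a]b__   (s1,a)→(s2,_,R)
state=s2 head=5 tape=ccaa_[b]__   (s2,b)→(s0,b,S)
state=s0 head=5 tape=ccaa_[b]__   (s0,b)→(s3,a,R)
state=s3 head=6 tape=ccaa_a[_]_   (s3,_)→(s1,c,R)
state=s1 head=7 tape=ccaa_ac[_]   (s1,_)→(s2,_,L)
state=s2 head=6 tape=ccaa_a[c]_   (s2,c)→(s3,_,L)
state=s3 head=5 tape=ccaa_[a]__   (s3,a)→(s1,a,R)
state=s1 head=6 tape=ccaa_a[_]_   (s1,_)→(s2,_,L)
state=s2 head=5 tape=ccaa_[a]__   (s2,a)→(s3,c,R)
state=s3 head=6 tape=ccaa_c[_]_   (s3,_)→(s1,c,R)
state=s1 head=7 tape=ccaa_cc[_]   (s1,_)→(s2,_,L)
state=s2 head=6 tape=ccaa_c[c]_   (s2,c)→(s3,_,L)
state=s3 head=5 tape=ccaa_[c]__   (s3,c)→(s0,c,L)
state=s0 head=4 tape=ccaa[_]c__   (s0,_)→(s2,b,S)
state=s2 head=4 tape=ccaa[b]c__   (s2,b)→(s0,b,S)
state=s0 head=4 tape=ccaa[b]c__   (s0,b)→(s3,a,R)
state=s3 head=5 tape=ccaaa[c]__   (s3,c)→(s0,c,L)
state=s0 head=4 tape=ccaa[a]c__   (s0,a)→(s0,c,R)
state=s0 head=5 tape=ccaac[c]__   (s0,c)→(s2,c,S)
state=s2 head=5 tape=ccaac[c]__
After 23 steps: state s2, head at 5, tape ccaacc.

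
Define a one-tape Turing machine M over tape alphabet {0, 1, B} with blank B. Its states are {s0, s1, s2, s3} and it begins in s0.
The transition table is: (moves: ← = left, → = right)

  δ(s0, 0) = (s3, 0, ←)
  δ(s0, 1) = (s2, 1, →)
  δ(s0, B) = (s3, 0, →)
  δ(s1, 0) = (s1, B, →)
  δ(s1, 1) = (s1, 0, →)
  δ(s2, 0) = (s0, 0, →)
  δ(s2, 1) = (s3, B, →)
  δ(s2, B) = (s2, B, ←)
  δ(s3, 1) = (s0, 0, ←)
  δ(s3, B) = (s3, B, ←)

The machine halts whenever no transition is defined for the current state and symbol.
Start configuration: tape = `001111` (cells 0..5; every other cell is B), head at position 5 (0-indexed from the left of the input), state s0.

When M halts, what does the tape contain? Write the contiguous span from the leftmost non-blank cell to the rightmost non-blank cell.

001100

s0 | 00111[1]B   read 1 → write 1, move →, go to s2
s2 | 001111[B]   read B → write B, move ←, go to s2
s2 | 00111[1]B   read 1 → write B, move →, go to s3
s3 | 00111B[B]   read B → write B, move ←, go to s3
s3 | 00111[B]B   read B → write B, move ←, go to s3
s3 | 0011[1]BB   read 1 → write 0, move ←, go to s0
s0 | 001[1]0BB   read 1 → write 1, move →, go to s2
s2 | 0011[0]BB   read 0 → write 0, move →, go to s0
s0 | 00110[B]B   read B → write 0, move →, go to s3
s3 | 001100[B]   read B → write B, move ←, go to s3
s3 | 00110[0]B
The non-blank tape span at halt is 001100.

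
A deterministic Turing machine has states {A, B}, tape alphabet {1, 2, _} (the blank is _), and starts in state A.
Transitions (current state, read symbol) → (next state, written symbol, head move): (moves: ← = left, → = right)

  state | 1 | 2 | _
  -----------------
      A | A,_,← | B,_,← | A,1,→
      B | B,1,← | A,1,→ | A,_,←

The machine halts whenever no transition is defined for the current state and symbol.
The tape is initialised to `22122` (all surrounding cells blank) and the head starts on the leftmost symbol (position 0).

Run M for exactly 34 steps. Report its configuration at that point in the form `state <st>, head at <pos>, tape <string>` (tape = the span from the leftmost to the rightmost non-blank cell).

state A, head at -4, tape 111_____122

A | ______[2]2122   read 2 → write _, move ←, go to B
B | _____[_]_2122   read _ → write _, move ←, go to A
A | ____[_]__2122   read _ → write 1, move →, go to A
A | ____1[_]_2122   read _ → write 1, move →, go to A
A | ____11[_]2122   read _ → write 1, move →, go to A
A | ____111[2]122   read 2 → write _, move ←, go to B
B | ____11[1]_122   read 1 → write 1, move ←, go to B
B | ____1[1]1_122   read 1 → write 1, move ←, go to B
B | ____[1]11_122   read 1 → write 1, move ←, go to B
B | ___[_]111_122   read _ → write _, move ←, go to A
A | __[_]_111_122   read _ → write 1, move →, go to A
A | __1[_]111_122   read _ → write 1, move →, go to A
A | __11[1]11_122   read 1 → write _, move ←, go to A
A | __1[1]_11_122   read 1 → write _, move ←, go to A
A | __[1]__11_122   read 1 → write _, move ←, go to A
A | _[_]___11_122   read _ → write 1, move →, go to A
A | _1[_]__11_122   read _ → write 1, move →, go to A
A | _11[_]_11_122   read _ → write 1, move →, go to A
A | _111[_]11_122   read _ → write 1, move →, go to A
A | _1111[1]1_122   read 1 → write _, move ←, go to A
A | _111[1]_1_122   read 1 → write _, move ←, go to A
A | _11[1]__1_122   read 1 → write _, move ←, go to A
A | _1[1]___1_122   read 1 → write _, move ←, go to A
A | _[1]____1_122   read 1 → write _, move ←, go to A
A | [_]_____1_122   read _ → write 1, move →, go to A
A | 1[_]____1_122   read _ → write 1, move →, go to A
A | 11[_]___1_122   read _ → write 1, move →, go to A
A | 111[_]__1_122   read _ → write 1, move →, go to A
A | 1111[_]_1_122   read _ → write 1, move →, go to A
A | 11111[_]1_122   read _ → write 1, move →, go to A
A | 111111[1]_122   read 1 → write _, move ←, go to A
A | 11111[1]__122   read 1 → write _, move ←, go to A
A | 1111[1]___122   read 1 → write _, move ←, go to A
A | 111[1]____122   read 1 → write _, move ←, go to A
A | 11[1]_____122
After 34 steps: state A, head at -4, tape 111_____122.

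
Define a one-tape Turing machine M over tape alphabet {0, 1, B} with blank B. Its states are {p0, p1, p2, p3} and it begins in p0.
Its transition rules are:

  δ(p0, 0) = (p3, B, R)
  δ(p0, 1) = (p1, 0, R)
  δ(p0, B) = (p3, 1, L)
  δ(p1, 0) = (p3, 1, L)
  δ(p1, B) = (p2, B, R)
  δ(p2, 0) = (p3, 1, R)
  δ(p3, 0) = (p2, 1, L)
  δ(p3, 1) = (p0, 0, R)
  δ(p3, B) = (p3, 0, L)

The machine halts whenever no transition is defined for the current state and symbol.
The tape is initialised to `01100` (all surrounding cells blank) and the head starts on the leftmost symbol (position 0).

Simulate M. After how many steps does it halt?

p0 | [0]1100BB   read 0 → write B, move R, go to p3
p3 | B[1]100BB   read 1 → write 0, move R, go to p0
p0 | B0[1]00BB   read 1 → write 0, move R, go to p1
p1 | B00[0]0BB   read 0 → write 1, move L, go to p3
p3 | B0[0]10BB   read 0 → write 1, move L, go to p2
p2 | B[0]110BB   read 0 → write 1, move R, go to p3
p3 | B1[1]10BB   read 1 → write 0, move R, go to p0
p0 | B10[1]0BB   read 1 → write 0, move R, go to p1
p1 | B100[0]BB   read 0 → write 1, move L, go to p3
p3 | B10[0]1BB   read 0 → write 1, move L, go to p2
p2 | B1[0]11BB   read 0 → write 1, move R, go to p3
p3 | B11[1]1BB   read 1 → write 0, move R, go to p0
p0 | B110[1]BB   read 1 → write 0, move R, go to p1
p1 | B1100[B]B   read B → write B, move R, go to p2
p2 | B1100B[B]
M halts after 14 transitions.

14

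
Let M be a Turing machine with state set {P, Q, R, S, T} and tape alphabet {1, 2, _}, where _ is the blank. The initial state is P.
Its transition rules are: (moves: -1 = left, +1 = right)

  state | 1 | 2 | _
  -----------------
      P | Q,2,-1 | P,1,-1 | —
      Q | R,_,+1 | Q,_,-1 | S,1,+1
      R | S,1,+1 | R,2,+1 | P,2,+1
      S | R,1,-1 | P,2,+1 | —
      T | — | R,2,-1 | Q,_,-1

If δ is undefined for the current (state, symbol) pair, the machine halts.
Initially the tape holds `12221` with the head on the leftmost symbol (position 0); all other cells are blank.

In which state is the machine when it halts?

state=P head=0 tape=__[1]2221   (P,1)→(Q,2,-1)
state=Q head=-1 tape=_[_]22221   (Q,_)→(S,1,+1)
state=S head=0 tape=_1[2]2221   (S,2)→(P,2,+1)
state=P head=1 tape=_12[2]221   (P,2)→(P,1,-1)
state=P head=0 tape=_1[2]1221   (P,2)→(P,1,-1)
state=P head=-1 tape=_[1]11221   (P,1)→(Q,2,-1)
state=Q head=-2 tape=[_]211221   (Q,_)→(S,1,+1)
state=S head=-1 tape=1[2]11221   (S,2)→(P,2,+1)
state=P head=0 tape=12[1]1221   (P,1)→(Q,2,-1)
state=Q head=-1 tape=1[2]21221   (Q,2)→(Q,_,-1)
state=Q head=-2 tape=[1]_21221   (Q,1)→(R,_,+1)
state=R head=-1 tape=_[_]21221   (R,_)→(P,2,+1)
state=P head=0 tape=_2[2]1221   (P,2)→(P,1,-1)
state=P head=-1 tape=_[2]11221   (P,2)→(P,1,-1)
state=P head=-2 tape=[_]111221
No transition is defined for (P, _); M halts in state P.

P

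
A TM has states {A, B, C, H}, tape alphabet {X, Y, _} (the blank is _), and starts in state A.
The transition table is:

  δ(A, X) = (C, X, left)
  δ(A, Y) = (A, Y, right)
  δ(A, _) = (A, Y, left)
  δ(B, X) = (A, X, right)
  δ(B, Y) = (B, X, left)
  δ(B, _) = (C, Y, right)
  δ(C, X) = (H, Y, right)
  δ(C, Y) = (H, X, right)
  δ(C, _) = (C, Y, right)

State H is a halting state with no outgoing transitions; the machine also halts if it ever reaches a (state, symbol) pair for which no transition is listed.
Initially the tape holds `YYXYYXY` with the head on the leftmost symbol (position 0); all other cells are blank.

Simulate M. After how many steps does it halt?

state=A head=0 tape=[Y]YXYYXY   (A,Y)→(A,Y,right)
state=A head=1 tape=Y[Y]XYYXY   (A,Y)→(A,Y,right)
state=A head=2 tape=YY[X]YYXY   (A,X)→(C,X,left)
state=C head=1 tape=Y[Y]XYYXY   (C,Y)→(H,X,right)
state=H head=2 tape=YX[X]YYXY
M halts after 4 transitions.

4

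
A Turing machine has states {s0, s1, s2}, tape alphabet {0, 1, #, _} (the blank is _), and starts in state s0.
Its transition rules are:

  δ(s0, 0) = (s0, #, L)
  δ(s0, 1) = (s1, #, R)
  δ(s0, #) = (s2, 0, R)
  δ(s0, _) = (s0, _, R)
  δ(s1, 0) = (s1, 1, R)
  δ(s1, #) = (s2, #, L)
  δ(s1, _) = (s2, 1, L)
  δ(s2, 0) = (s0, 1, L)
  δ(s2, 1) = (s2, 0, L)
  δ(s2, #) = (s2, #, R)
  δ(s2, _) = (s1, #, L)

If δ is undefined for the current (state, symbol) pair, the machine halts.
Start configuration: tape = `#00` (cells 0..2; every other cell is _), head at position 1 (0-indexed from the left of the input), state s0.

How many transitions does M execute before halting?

28

state=s0 head=1 tape=_#[0]0_   (s0,0)→(s0,#,L)
state=s0 head=0 tape=_[#]#0_   (s0,#)→(s2,0,R)
state=s2 head=1 tape=_0[#]0_   (s2,#)→(s2,#,R)
state=s2 head=2 tape=_0#[0]_   (s2,0)→(s0,1,L)
state=s0 head=1 tape=_0[#]1_   (s0,#)→(s2,0,R)
state=s2 head=2 tape=_00[1]_   (s2,1)→(s2,0,L)
state=s2 head=1 tape=_0[0]0_   (s2,0)→(s0,1,L)
state=s0 head=0 tape=_[0]10_   (s0,0)→(s0,#,L)
state=s0 head=-1 tape=[_]#10_   (s0,_)→(s0,_,R)
state=s0 head=0 tape=_[#]10_   (s0,#)→(s2,0,R)
state=s2 head=1 tape=_0[1]0_   (s2,1)→(s2,0,L)
state=s2 head=0 tape=_[0]00_   (s2,0)→(s0,1,L)
state=s0 head=-1 tape=[_]100_   (s0,_)→(s0,_,R)
state=s0 head=0 tape=_[1]00_   (s0,1)→(s1,#,R)
state=s1 head=1 tape=_#[0]0_   (s1,0)→(s1,1,R)
state=s1 head=2 tape=_#1[0]_   (s1,0)→(s1,1,R)
state=s1 head=3 tape=_#11[_]   (s1,_)→(s2,1,L)
state=s2 head=2 tape=_#1[1]1   (s2,1)→(s2,0,L)
state=s2 head=1 tape=_#[1]01   (s2,1)→(s2,0,L)
state=s2 head=0 tape=_[#]001   (s2,#)→(s2,#,R)
state=s2 head=1 tape=_#[0]01   (s2,0)→(s0,1,L)
state=s0 head=0 tape=_[#]101   (s0,#)→(s2,0,R)
state=s2 head=1 tape=_0[1]01   (s2,1)→(s2,0,L)
state=s2 head=0 tape=_[0]001   (s2,0)→(s0,1,L)
state=s0 head=-1 tape=[_]1001   (s0,_)→(s0,_,R)
state=s0 head=0 tape=_[1]001   (s0,1)→(s1,#,R)
state=s1 head=1 tape=_#[0]01   (s1,0)→(s1,1,R)
state=s1 head=2 tape=_#1[0]1   (s1,0)→(s1,1,R)
state=s1 head=3 tape=_#11[1]
M halts after 28 transitions.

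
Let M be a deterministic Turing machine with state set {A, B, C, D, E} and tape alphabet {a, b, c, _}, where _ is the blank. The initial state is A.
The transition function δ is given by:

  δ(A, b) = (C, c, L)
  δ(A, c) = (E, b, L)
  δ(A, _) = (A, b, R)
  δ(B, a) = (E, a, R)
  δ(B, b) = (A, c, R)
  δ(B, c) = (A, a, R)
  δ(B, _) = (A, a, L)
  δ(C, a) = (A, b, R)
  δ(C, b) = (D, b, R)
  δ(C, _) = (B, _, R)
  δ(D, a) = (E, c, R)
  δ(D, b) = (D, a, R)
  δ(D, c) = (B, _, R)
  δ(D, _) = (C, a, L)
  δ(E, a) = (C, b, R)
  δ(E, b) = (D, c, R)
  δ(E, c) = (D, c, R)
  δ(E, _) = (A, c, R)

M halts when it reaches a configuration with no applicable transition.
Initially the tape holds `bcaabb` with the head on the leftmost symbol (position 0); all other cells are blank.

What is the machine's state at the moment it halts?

A

state=A head=0 tape=_[b]caabb_   (A,b)→(C,c,L)
state=C head=-1 tape=[_]ccaabb_   (C,_)→(B,_,R)
state=B head=0 tape=_[c]caabb_   (B,c)→(A,a,R)
state=A head=1 tape=_a[c]aabb_   (A,c)→(E,b,L)
state=E head=0 tape=_[a]baabb_   (E,a)→(C,b,R)
state=C head=1 tape=_b[b]aabb_   (C,b)→(D,b,R)
state=D head=2 tape=_bb[a]abb_   (D,a)→(E,c,R)
state=E head=3 tape=_bbc[a]bb_   (E,a)→(C,b,R)
state=C head=4 tape=_bbcb[b]b_   (C,b)→(D,b,R)
state=D head=5 tape=_bbcbb[b]_   (D,b)→(D,a,R)
state=D head=6 tape=_bbcbba[_]   (D,_)→(C,a,L)
state=C head=5 tape=_bbcbb[a]a   (C,a)→(A,b,R)
state=A head=6 tape=_bbcbbb[a]
No transition is defined for (A, a); M halts in state A.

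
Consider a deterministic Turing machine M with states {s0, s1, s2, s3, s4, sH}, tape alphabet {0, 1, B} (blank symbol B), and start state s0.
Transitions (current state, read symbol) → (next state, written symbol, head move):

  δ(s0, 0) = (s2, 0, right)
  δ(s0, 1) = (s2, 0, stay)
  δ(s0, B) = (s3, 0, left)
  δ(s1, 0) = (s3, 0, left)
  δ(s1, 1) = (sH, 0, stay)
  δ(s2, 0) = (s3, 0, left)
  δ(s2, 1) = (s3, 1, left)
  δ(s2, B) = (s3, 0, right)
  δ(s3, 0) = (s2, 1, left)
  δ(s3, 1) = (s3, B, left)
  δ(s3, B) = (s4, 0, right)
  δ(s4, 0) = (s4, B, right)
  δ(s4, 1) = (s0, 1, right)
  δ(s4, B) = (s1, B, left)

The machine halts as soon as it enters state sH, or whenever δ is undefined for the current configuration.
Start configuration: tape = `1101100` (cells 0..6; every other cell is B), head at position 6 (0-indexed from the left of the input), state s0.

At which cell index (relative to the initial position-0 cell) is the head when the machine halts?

-1

state=s0 head=6 tape=BB110110[0]BBB   (s0,0)→(s2,0,right)
state=s2 head=7 tape=BB1101100[B]BB   (s2,B)→(s3,0,right)
state=s3 head=8 tape=BB11011000[B]B   (s3,B)→(s4,0,right)
state=s4 head=9 tape=BB110110000[B]   (s4,B)→(s1,B,left)
state=s1 head=8 tape=BB11011000[0]B   (s1,0)→(s3,0,left)
state=s3 head=7 tape=BB1101100[0]0B   (s3,0)→(s2,1,left)
state=s2 head=6 tape=BB110110[0]10B   (s2,0)→(s3,0,left)
state=s3 head=5 tape=BB11011[0]010B   (s3,0)→(s2,1,left)
state=s2 head=4 tape=BB1101[1]1010B   (s2,1)→(s3,1,left)
state=s3 head=3 tape=BB110[1]11010B   (s3,1)→(s3,B,left)
state=s3 head=2 tape=BB11[0]B11010B   (s3,0)→(s2,1,left)
state=s2 head=1 tape=BB1[1]1B11010B   (s2,1)→(s3,1,left)
state=s3 head=0 tape=BB[1]11B11010B   (s3,1)→(s3,B,left)
state=s3 head=-1 tape=B[B]B11B11010B   (s3,B)→(s4,0,right)
state=s4 head=0 tape=B0[B]11B11010B   (s4,B)→(s1,B,left)
state=s1 head=-1 tape=B[0]B11B11010B   (s1,0)→(s3,0,left)
state=s3 head=-2 tape=[B]0B11B11010B   (s3,B)→(s4,0,right)
state=s4 head=-1 tape=0[0]B11B11010B   (s4,0)→(s4,B,right)
state=s4 head=0 tape=0B[B]11B11010B   (s4,B)→(s1,B,left)
state=s1 head=-1 tape=0[B]B11B11010B
At halt the head is at cell -1.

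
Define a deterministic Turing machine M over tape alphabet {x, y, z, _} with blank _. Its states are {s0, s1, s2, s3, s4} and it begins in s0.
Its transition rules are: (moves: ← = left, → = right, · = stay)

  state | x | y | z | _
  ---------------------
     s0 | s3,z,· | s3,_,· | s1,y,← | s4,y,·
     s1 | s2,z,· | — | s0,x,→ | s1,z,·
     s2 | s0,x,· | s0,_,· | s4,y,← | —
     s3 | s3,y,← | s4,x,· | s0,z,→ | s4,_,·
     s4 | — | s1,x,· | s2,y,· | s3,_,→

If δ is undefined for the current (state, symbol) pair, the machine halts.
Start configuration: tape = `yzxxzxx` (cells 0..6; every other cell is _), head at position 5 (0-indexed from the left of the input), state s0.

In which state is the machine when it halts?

state=s0 head=5 tape=yzxxz[x]x_   (s0,x)→(s3,z,·)
state=s3 head=5 tape=yzxxz[z]x_   (s3,z)→(s0,z,→)
state=s0 head=6 tape=yzxxzz[x]_   (s0,x)→(s3,z,·)
state=s3 head=6 tape=yzxxzz[z]_   (s3,z)→(s0,z,→)
state=s0 head=7 tape=yzxxzzz[_]   (s0,_)→(s4,y,·)
state=s4 head=7 tape=yzxxzzz[y]   (s4,y)→(s1,x,·)
state=s1 head=7 tape=yzxxzzz[x]   (s1,x)→(s2,z,·)
state=s2 head=7 tape=yzxxzzz[z]   (s2,z)→(s4,y,←)
state=s4 head=6 tape=yzxxzz[z]y   (s4,z)→(s2,y,·)
state=s2 head=6 tape=yzxxzz[y]y   (s2,y)→(s0,_,·)
state=s0 head=6 tape=yzxxzz[_]y   (s0,_)→(s4,y,·)
state=s4 head=6 tape=yzxxzz[y]y   (s4,y)→(s1,x,·)
state=s1 head=6 tape=yzxxzz[x]y   (s1,x)→(s2,z,·)
state=s2 head=6 tape=yzxxzz[z]y   (s2,z)→(s4,y,←)
state=s4 head=5 tape=yzxxz[z]yy   (s4,z)→(s2,y,·)
state=s2 head=5 tape=yzxxz[y]yy   (s2,y)→(s0,_,·)
state=s0 head=5 tape=yzxxz[_]yy   (s0,_)→(s4,y,·)
state=s4 head=5 tape=yzxxz[y]yy   (s4,y)→(s1,x,·)
state=s1 head=5 tape=yzxxz[x]yy   (s1,x)→(s2,z,·)
state=s2 head=5 tape=yzxxz[z]yy   (s2,z)→(s4,y,←)
state=s4 head=4 tape=yzxx[z]yyy   (s4,z)→(s2,y,·)
state=s2 head=4 tape=yzxx[y]yyy   (s2,y)→(s0,_,·)
state=s0 head=4 tape=yzxx[_]yyy   (s0,_)→(s4,y,·)
state=s4 head=4 tape=yzxx[y]yyy   (s4,y)→(s1,x,·)
state=s1 head=4 tape=yzxx[x]yyy   (s1,x)→(s2,z,·)
state=s2 head=4 tape=yzxx[z]yyy   (s2,z)→(s4,y,←)
state=s4 head=3 tape=yzx[x]yyyy
No transition is defined for (s4, x); M halts in state s4.

s4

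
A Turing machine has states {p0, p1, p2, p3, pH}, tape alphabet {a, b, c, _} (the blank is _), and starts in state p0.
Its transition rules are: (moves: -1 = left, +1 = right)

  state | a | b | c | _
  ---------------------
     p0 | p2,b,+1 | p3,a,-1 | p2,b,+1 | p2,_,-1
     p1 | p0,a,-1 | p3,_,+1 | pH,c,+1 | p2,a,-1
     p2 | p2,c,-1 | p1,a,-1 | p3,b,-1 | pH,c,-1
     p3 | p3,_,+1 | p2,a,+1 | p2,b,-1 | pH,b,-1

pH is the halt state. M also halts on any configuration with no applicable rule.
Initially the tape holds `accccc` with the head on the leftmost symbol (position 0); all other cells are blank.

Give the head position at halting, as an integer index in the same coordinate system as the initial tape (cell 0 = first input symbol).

state=p0 head=0 tape=___[a]ccccc   (p0,a)→(p2,b,+1)
state=p2 head=1 tape=___b[c]cccc   (p2,c)→(p3,b,-1)
state=p3 head=0 tape=___[b]bcccc   (p3,b)→(p2,a,+1)
state=p2 head=1 tape=___a[b]cccc   (p2,b)→(p1,a,-1)
state=p1 head=0 tape=___[a]acccc   (p1,a)→(p0,a,-1)
state=p0 head=-1 tape=__[_]aacccc   (p0,_)→(p2,_,-1)
state=p2 head=-2 tape=_[_]_aacccc   (p2,_)→(pH,c,-1)
state=pH head=-3 tape=[_]c_aacccc
At halt the head is at cell -3.

-3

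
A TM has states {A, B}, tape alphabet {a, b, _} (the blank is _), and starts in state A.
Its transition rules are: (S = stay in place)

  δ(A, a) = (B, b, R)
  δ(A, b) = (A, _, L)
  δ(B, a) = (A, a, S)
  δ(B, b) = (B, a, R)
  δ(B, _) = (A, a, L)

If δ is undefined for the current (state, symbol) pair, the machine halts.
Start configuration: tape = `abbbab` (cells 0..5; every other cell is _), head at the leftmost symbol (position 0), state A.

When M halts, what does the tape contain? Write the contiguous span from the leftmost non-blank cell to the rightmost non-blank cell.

aaa__a

state=A head=0 tape=_[a]bbbab__   (A,a)→(B,b,R)
state=B head=1 tape=_b[b]bbab__   (B,b)→(B,a,R)
state=B head=2 tape=_ba[b]bab__   (B,b)→(B,a,R)
state=B head=3 tape=_baa[b]ab__   (B,b)→(B,a,R)
state=B head=4 tape=_baaa[a]b__   (B,a)→(A,a,S)
state=A head=4 tape=_baaa[a]b__   (A,a)→(B,b,R)
state=B head=5 tape=_baaab[b]__   (B,b)→(B,a,R)
state=B head=6 tape=_baaaba[_]_   (B,_)→(A,a,L)
state=A head=5 tape=_baaab[a]a_   (A,a)→(B,b,R)
state=B head=6 tape=_baaabb[a]_   (B,a)→(A,a,S)
state=A head=6 tape=_baaabb[a]_   (A,a)→(B,b,R)
state=B head=7 tape=_baaabbb[_]   (B,_)→(A,a,L)
state=A head=6 tape=_baaabb[b]a   (A,b)→(A,_,L)
state=A head=5 tape=_baaab[b]_a   (A,b)→(A,_,L)
state=A head=4 tape=_baaa[b]__a   (A,b)→(A,_,L)
state=A head=3 tape=_baa[a]___a   (A,a)→(B,b,R)
state=B head=4 tape=_baab[_]__a   (B,_)→(A,a,L)
state=A head=3 tape=_baa[b]a__a   (A,b)→(A,_,L)
state=A head=2 tape=_ba[a]_a__a   (A,a)→(B,b,R)
state=B head=3 tape=_bab[_]a__a   (B,_)→(A,a,L)
state=A head=2 tape=_ba[b]aa__a   (A,b)→(A,_,L)
state=A head=1 tape=_b[a]_aa__a   (A,a)→(B,b,R)
state=B head=2 tape=_bb[_]aa__a   (B,_)→(A,a,L)
state=A head=1 tape=_b[b]aaa__a   (A,b)→(A,_,L)
state=A head=0 tape=_[b]_aaa__a   (A,b)→(A,_,L)
state=A head=-1 tape=[_]__aaa__a
The non-blank tape span at halt is aaa__a.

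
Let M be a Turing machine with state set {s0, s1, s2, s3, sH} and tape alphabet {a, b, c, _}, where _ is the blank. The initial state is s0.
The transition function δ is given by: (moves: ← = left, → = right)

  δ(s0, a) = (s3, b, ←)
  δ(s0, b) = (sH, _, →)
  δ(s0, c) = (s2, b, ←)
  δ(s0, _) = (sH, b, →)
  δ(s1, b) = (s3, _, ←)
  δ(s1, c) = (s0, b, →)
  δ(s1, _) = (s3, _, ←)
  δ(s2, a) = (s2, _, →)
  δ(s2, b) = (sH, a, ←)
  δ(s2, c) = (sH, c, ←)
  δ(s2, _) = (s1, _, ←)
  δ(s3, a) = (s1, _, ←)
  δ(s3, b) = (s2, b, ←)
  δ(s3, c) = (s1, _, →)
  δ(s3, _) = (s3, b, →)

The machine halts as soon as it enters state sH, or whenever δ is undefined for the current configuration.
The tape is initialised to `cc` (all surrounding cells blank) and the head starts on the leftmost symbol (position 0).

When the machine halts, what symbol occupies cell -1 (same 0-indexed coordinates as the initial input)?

state=s0 head=0 tape=___[c]c   (s0,c)→(s2,b,←)
state=s2 head=-1 tape=__[_]bc   (s2,_)→(s1,_,←)
state=s1 head=-2 tape=_[_]_bc   (s1,_)→(s3,_,←)
state=s3 head=-3 tape=[_]__bc   (s3,_)→(s3,b,→)
state=s3 head=-2 tape=b[_]_bc   (s3,_)→(s3,b,→)
state=s3 head=-1 tape=bb[_]bc   (s3,_)→(s3,b,→)
state=s3 head=0 tape=bbb[b]c   (s3,b)→(s2,b,←)
state=s2 head=-1 tape=bb[b]bc   (s2,b)→(sH,a,←)
state=sH head=-2 tape=b[b]abc
Cell -1 holds a when M halts.

a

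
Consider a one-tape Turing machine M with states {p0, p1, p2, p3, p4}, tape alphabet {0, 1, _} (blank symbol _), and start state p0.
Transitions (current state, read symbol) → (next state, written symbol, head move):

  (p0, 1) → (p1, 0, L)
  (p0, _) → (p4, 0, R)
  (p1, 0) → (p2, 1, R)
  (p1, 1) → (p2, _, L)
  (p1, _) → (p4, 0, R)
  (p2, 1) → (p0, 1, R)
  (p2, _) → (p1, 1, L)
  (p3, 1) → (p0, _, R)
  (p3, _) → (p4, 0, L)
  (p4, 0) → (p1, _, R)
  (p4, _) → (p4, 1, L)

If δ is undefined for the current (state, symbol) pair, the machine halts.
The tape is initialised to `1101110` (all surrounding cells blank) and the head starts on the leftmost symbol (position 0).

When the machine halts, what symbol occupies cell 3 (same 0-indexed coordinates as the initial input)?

0

p0 | _[1]101110   read 1 → write 0, move L, go to p1
p1 | [_]0101110   read _ → write 0, move R, go to p4
p4 | 0[0]101110   read 0 → write _, move R, go to p1
p1 | 0_[1]01110   read 1 → write _, move L, go to p2
p2 | 0[_]_01110   read _ → write 1, move L, go to p1
p1 | [0]1_01110   read 0 → write 1, move R, go to p2
p2 | 1[1]_01110   read 1 → write 1, move R, go to p0
p0 | 11[_]01110   read _ → write 0, move R, go to p4
p4 | 110[0]1110   read 0 → write _, move R, go to p1
p1 | 110_[1]110   read 1 → write _, move L, go to p2
p2 | 110[_]_110   read _ → write 1, move L, go to p1
p1 | 11[0]1_110   read 0 → write 1, move R, go to p2
p2 | 111[1]_110   read 1 → write 1, move R, go to p0
p0 | 1111[_]110   read _ → write 0, move R, go to p4
p4 | 11110[1]10
Cell 3 holds 0 when M halts.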